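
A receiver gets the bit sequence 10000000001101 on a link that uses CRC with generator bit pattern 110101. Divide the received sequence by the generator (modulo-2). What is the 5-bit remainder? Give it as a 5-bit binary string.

00000

Modulo-2 division of 10000000001101 by 110101:
  pos 0: 100000 XOR 110101 = 010101
  pos 1: 101010 XOR 110101 = 011111
  pos 2: 111110 XOR 110101 = 001011
  pos 4: 101100 XOR 110101 = 011001
  pos 5: 110011 XOR 110101 = 000110
  pos 8: 110101 XOR 110101 = 000000
Remainder = 00000 (zero — the frame passes the CRC check).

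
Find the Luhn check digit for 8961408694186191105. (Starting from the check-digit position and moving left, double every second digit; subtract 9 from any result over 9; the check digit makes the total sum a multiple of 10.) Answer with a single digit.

Partial digits right→left: 5 0 1 1 9 1 6 8 1 4 9 6 8 0 4 1 6 9 8
Double every second digit counting from the check-digit position (so the 1st, 3rd, 5th, ... of the partial from the right).
  doubled (with −9 where >9): 1 2 9 3 2 9 7 8 3 7 → sum 51
  kept as-is: 0 1 1 8 4 6 0 1 9 → sum 30
Total = 51 + 30 = 81.
Check digit = (10 − (81 mod 10)) mod 10 = 9.

9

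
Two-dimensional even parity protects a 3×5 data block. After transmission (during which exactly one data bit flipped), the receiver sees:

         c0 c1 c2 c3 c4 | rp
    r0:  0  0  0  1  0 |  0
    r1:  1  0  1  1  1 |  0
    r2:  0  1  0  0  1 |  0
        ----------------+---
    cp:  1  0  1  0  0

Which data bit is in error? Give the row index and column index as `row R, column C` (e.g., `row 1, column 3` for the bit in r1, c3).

row 0, column 1

Recompute each row's even parity and compare to rp:
  r0: data parity 1, sent rp 0 → mismatch
  r1: data parity 0, sent rp 0 → ok
  r2: data parity 0, sent rp 0 → ok
Recompute each column's even parity and compare to cp:
  c0: data parity 1, sent cp 1 → ok
  c1: data parity 1, sent cp 0 → mismatch
  c2: data parity 1, sent cp 1 → ok
  c3: data parity 0, sent cp 0 → ok
  c4: data parity 0, sent cp 0 → ok
Exactly one row (r0) and one column (c1) fail → the flipped bit is at their intersection.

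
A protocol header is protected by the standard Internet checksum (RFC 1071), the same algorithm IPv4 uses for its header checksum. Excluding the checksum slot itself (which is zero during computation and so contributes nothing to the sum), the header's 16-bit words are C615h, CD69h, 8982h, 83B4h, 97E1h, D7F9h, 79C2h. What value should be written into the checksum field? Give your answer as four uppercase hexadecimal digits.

One's-complement addition (fold any carry out of bit 15 back into bit 0):
  0xC615 + 0xCD69 = 0x1937E → wrap carry → 0x937F
  0x937F + 0x8982 = 0x11D01 → wrap carry → 0x1D02
  0x1D02 + 0x83B4 = 0x0A0B6
  0xA0B6 + 0x97E1 = 0x13897 → wrap carry → 0x3898
  0x3898 + 0xD7F9 = 0x11091 → wrap carry → 0x1092
  0x1092 + 0x79C2 = 0x08A54
One's-complement sum = 0x8A54.
Checksum = ~0x8A54 & 0xFFFF = 0x75AB.

75AB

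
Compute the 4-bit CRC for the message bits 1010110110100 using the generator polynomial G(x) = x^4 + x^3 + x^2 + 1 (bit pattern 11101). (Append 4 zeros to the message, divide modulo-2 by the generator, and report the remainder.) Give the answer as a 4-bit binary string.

0111

Append 4 zeros: 10101101101000000. Divide by 11101 (XOR where the leading bit is 1):
  pos 0: 10101 XOR 11101 = 01000
  pos 1: 10001 XOR 11101 = 01100
  pos 2: 11000 XOR 11101 = 00101
  pos 4: 10111 XOR 11101 = 01010
  pos 5: 10100 XOR 11101 = 01001
  pos 6: 10011 XOR 11101 = 01110
  pos 7: 11100 XOR 11101 = 00001
  pos 11: 10000 XOR 11101 = 01101
  pos 12: 11010 XOR 11101 = 00111
Remainder (last 4 bits) = 0111. This is the CRC / FCS.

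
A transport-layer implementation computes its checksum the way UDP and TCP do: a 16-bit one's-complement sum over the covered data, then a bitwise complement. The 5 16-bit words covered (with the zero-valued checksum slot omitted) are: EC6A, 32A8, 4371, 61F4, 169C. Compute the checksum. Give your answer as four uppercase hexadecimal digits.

24EB

One's-complement addition (fold any carry out of bit 15 back into bit 0):
  0xEC6A + 0x32A8 = 0x11F12 → wrap carry → 0x1F13
  0x1F13 + 0x4371 = 0x06284
  0x6284 + 0x61F4 = 0x0C478
  0xC478 + 0x169C = 0x0DB14
One's-complement sum = 0xDB14.
Checksum = ~0xDB14 & 0xFFFF = 0x24EB.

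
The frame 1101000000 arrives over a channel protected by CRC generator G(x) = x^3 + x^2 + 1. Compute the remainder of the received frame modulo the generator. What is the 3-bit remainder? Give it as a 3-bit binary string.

Modulo-2 division of 1101000000 by 1101:
  pos 0: 1101 XOR 1101 = 0000
Remainder = 000 (zero — the frame passes the CRC check).

000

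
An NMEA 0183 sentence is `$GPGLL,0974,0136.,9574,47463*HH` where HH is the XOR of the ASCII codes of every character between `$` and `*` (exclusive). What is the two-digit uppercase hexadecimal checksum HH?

XOR the ASCII codes of the payload characters:
  'G' = 0x47 → acc = 0x47
  'P' = 0x50 → acc = 0x17
  'G' = 0x47 → acc = 0x50
  'L' = 0x4C → acc = 0x1C
  'L' = 0x4C → acc = 0x50
  ',' = 0x2C → acc = 0x7C
  '0' = 0x30 → acc = 0x4C
  '9' = 0x39 → acc = 0x75
  '7' = 0x37 → acc = 0x42
  '4' = 0x34 → acc = 0x76
  ',' = 0x2C → acc = 0x5A
  '0' = 0x30 → acc = 0x6A
  '1' = 0x31 → acc = 0x5B
  '3' = 0x33 → acc = 0x68
  '6' = 0x36 → acc = 0x5E
  '.' = 0x2E → acc = 0x70
  ',' = 0x2C → acc = 0x5C
  '9' = 0x39 → acc = 0x65
  '5' = 0x35 → acc = 0x50
  '7' = 0x37 → acc = 0x67
  '4' = 0x34 → acc = 0x53
  ',' = 0x2C → acc = 0x7F
  '4' = 0x34 → acc = 0x4B
  '7' = 0x37 → acc = 0x7C
  '4' = 0x34 → acc = 0x48
  '6' = 0x36 → acc = 0x7E
  '3' = 0x33 → acc = 0x4D
Checksum = 0x4D.

4D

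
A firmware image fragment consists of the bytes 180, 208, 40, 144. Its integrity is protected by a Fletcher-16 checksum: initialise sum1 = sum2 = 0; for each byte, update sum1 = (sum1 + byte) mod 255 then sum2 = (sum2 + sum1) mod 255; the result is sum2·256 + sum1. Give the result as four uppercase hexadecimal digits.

263E

Running sums (mod 255):
  after byte 0 (180): sum1=180, sum2=180
  after byte 1 (208): sum1=133, sum2=58
  after byte 2 (40): sum1=173, sum2=231
  after byte 3 (144): sum1=62, sum2=38
Checksum = sum2·256 + sum1 = 38·256 + 62 = 9790 = 0x263E.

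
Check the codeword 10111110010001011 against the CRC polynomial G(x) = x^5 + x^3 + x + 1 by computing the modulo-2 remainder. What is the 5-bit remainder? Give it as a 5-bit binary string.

Modulo-2 division of 10111110010001011 by 101011:
  pos 0: 101111 XOR 101011 = 000100
  pos 3: 100100 XOR 101011 = 001111
  pos 5: 111110 XOR 101011 = 010101
  pos 6: 101010 XOR 101011 = 000001
  pos 11: 101011 XOR 101011 = 000000
Remainder = 00000 (zero — the frame passes the CRC check).

00000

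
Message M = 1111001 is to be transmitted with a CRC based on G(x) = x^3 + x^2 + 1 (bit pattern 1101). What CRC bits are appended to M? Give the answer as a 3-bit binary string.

100

Append 3 zeros: 1111001000. Divide by 1101 (XOR where the leading bit is 1):
  pos 0: 1111 XOR 1101 = 0010
  pos 2: 1000 XOR 1101 = 0101
  pos 3: 1011 XOR 1101 = 0110
  pos 4: 1100 XOR 1101 = 0001
Remainder (last 3 bits) = 100. This is the CRC / FCS.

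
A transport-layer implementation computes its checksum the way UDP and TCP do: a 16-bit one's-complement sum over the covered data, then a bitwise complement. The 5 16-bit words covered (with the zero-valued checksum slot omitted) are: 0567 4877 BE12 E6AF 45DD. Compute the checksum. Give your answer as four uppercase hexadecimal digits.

One's-complement addition (fold any carry out of bit 15 back into bit 0):
  0x0567 + 0x4877 = 0x04DDE
  0x4DDE + 0xBE12 = 0x10BF0 → wrap carry → 0x0BF1
  0x0BF1 + 0xE6AF = 0x0F2A0
  0xF2A0 + 0x45DD = 0x1387D → wrap carry → 0x387E
One's-complement sum = 0x387E.
Checksum = ~0x387E & 0xFFFF = 0xC781.

C781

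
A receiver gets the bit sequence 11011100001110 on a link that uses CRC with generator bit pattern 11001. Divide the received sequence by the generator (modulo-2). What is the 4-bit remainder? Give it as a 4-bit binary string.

1010

Modulo-2 division of 11011100001110 by 11001:
  pos 0: 11011 XOR 11001 = 00010
  pos 3: 10100 XOR 11001 = 01101
  pos 4: 11010 XOR 11001 = 00011
  pos 7: 11011 XOR 11001 = 00010
Remainder = 1010 (nonzero — an error is detected).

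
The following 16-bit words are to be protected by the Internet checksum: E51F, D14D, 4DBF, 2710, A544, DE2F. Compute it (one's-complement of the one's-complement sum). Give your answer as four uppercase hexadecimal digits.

One's-complement addition (fold any carry out of bit 15 back into bit 0):
  0xE51F + 0xD14D = 0x1B66C → wrap carry → 0xB66D
  0xB66D + 0x4DBF = 0x1042C → wrap carry → 0x042D
  0x042D + 0x2710 = 0x02B3D
  0x2B3D + 0xA544 = 0x0D081
  0xD081 + 0xDE2F = 0x1AEB0 → wrap carry → 0xAEB1
One's-complement sum = 0xAEB1.
Checksum = ~0xAEB1 & 0xFFFF = 0x514E.

514E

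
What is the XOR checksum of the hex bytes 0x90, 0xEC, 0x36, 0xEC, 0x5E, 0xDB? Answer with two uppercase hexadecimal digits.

23

XOR the bytes together:
  start with 0x90
  0x90 ⊕ 0xEC = 0x7C
  0x7C ⊕ 0x36 = 0x4A
  0x4A ⊕ 0xEC = 0xA6
  0xA6 ⊕ 0x5E = 0xF8
  0xF8 ⊕ 0xDB = 0x23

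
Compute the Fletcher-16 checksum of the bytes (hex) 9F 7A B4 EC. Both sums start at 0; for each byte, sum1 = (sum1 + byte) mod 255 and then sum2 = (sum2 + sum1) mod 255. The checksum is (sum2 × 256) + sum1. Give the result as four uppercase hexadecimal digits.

Running sums (mod 255):
  after byte 0 (9F): sum1=159, sum2=159
  after byte 1 (7A): sum1=26, sum2=185
  after byte 2 (B4): sum1=206, sum2=136
  after byte 3 (EC): sum1=187, sum2=68
Checksum = sum2·256 + sum1 = 68·256 + 187 = 17595 = 0x44BB.

44BB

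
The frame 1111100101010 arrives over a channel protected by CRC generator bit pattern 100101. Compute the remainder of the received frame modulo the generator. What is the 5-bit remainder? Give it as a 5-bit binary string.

Modulo-2 division of 1111100101010 by 100101:
  pos 0: 111110 XOR 100101 = 011011
  pos 1: 110110 XOR 100101 = 010011
  pos 2: 100111 XOR 100101 = 000010
  pos 6: 100101 XOR 100101 = 000000
Remainder = 00000 (zero — the frame passes the CRC check).

00000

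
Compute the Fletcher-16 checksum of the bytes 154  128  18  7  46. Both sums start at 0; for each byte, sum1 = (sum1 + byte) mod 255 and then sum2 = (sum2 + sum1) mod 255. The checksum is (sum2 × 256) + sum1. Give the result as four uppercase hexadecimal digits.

Running sums (mod 255):
  after byte 0 (154): sum1=154, sum2=154
  after byte 1 (128): sum1=27, sum2=181
  after byte 2 (18): sum1=45, sum2=226
  after byte 3 (7): sum1=52, sum2=23
  after byte 4 (46): sum1=98, sum2=121
Checksum = sum2·256 + sum1 = 121·256 + 98 = 31074 = 0x7962.

7962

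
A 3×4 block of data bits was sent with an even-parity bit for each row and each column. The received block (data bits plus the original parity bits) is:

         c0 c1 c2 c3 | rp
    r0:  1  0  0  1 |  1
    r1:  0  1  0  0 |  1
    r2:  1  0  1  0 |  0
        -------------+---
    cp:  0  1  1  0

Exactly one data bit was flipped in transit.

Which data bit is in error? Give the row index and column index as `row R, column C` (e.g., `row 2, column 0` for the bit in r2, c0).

Recompute each row's even parity and compare to rp:
  r0: data parity 0, sent rp 1 → mismatch
  r1: data parity 1, sent rp 1 → ok
  r2: data parity 0, sent rp 0 → ok
Recompute each column's even parity and compare to cp:
  c0: data parity 0, sent cp 0 → ok
  c1: data parity 1, sent cp 1 → ok
  c2: data parity 1, sent cp 1 → ok
  c3: data parity 1, sent cp 0 → mismatch
Exactly one row (r0) and one column (c3) fail → the flipped bit is at their intersection.

row 0, column 3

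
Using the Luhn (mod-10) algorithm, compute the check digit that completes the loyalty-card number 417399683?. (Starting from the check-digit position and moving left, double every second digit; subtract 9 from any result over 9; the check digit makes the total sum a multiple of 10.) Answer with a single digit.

8

Partial digits right→left: 3 8 6 9 9 3 7 1 4
Double every second digit counting from the check-digit position (so the 1st, 3rd, 5th, ... of the partial from the right).
  doubled (with −9 where >9): 6 3 9 5 8 → sum 31
  kept as-is: 8 9 3 1 → sum 21
Total = 31 + 21 = 52.
Check digit = (10 − (52 mod 10)) mod 10 = 8.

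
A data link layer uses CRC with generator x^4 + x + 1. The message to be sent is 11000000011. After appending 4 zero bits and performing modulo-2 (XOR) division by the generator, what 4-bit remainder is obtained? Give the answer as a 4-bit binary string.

0001

Append 4 zeros: 110000000110000. Divide by 10011 (XOR where the leading bit is 1):
  pos 0: 11000 XOR 10011 = 01011
  pos 1: 10110 XOR 10011 = 00101
  pos 3: 10100 XOR 10011 = 00111
  pos 5: 11101 XOR 10011 = 01110
  pos 6: 11101 XOR 10011 = 01110
  pos 7: 11100 XOR 10011 = 01111
  pos 8: 11110 XOR 10011 = 01101
  pos 9: 11010 XOR 10011 = 01001
  pos 10: 10010 XOR 10011 = 00001
Remainder (last 4 bits) = 0001. This is the CRC / FCS.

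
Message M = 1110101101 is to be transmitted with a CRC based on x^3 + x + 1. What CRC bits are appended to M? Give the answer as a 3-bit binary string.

001

Append 3 zeros: 1110101101000. Divide by 1011 (XOR where the leading bit is 1):
  pos 0: 1110 XOR 1011 = 0101
  pos 1: 1011 XOR 1011 = 0000
  pos 6: 1101 XOR 1011 = 0110
  pos 7: 1100 XOR 1011 = 0111
  pos 8: 1110 XOR 1011 = 0101
  pos 9: 1010 XOR 1011 = 0001
Remainder (last 3 bits) = 001. This is the CRC / FCS.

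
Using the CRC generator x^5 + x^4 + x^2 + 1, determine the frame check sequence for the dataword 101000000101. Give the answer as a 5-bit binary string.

Append 5 zeros: 10100000010100000. Divide by 110101 (XOR where the leading bit is 1):
  pos 0: 101000 XOR 110101 = 011101
  pos 1: 111010 XOR 110101 = 001111
  pos 3: 111100 XOR 110101 = 001001
  pos 5: 100110 XOR 110101 = 010011
  pos 6: 100111 XOR 110101 = 010010
  pos 7: 100100 XOR 110101 = 010001
  pos 8: 100010 XOR 110101 = 010111
  pos 9: 101110 XOR 110101 = 011011
  pos 10: 110110 XOR 110101 = 000011
Remainder (last 5 bits) = 00110. This is the CRC / FCS.

00110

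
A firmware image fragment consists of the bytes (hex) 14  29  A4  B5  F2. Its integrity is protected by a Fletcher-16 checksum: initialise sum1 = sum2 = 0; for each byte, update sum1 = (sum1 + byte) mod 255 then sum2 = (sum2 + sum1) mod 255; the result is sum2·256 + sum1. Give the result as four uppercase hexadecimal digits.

Running sums (mod 255):
  after byte 0 (14): sum1=20, sum2=20
  after byte 1 (29): sum1=61, sum2=81
  after byte 2 (A4): sum1=225, sum2=51
  after byte 3 (B5): sum1=151, sum2=202
  after byte 4 (F2): sum1=138, sum2=85
Checksum = sum2·256 + sum1 = 85·256 + 138 = 21898 = 0x558A.

558A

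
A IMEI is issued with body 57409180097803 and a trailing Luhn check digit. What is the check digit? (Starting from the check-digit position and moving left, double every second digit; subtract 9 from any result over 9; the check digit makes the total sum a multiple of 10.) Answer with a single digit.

8

Partial digits right→left: 3 0 8 7 9 0 0 8 1 9 0 4 7 5
Double every second digit counting from the check-digit position (so the 1st, 3rd, 5th, ... of the partial from the right).
  doubled (with −9 where >9): 6 7 9 0 2 0 5 → sum 29
  kept as-is: 0 7 0 8 9 4 5 → sum 33
Total = 29 + 33 = 62.
Check digit = (10 − (62 mod 10)) mod 10 = 8.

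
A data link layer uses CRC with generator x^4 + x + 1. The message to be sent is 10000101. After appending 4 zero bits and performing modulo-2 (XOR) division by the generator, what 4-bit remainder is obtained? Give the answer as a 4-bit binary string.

0001

Append 4 zeros: 100001010000. Divide by 10011 (XOR where the leading bit is 1):
  pos 0: 10000 XOR 10011 = 00011
  pos 3: 11101 XOR 10011 = 01110
  pos 4: 11100 XOR 10011 = 01111
  pos 5: 11110 XOR 10011 = 01101
  pos 6: 11010 XOR 10011 = 01001
  pos 7: 10010 XOR 10011 = 00001
Remainder (last 4 bits) = 0001. This is the CRC / FCS.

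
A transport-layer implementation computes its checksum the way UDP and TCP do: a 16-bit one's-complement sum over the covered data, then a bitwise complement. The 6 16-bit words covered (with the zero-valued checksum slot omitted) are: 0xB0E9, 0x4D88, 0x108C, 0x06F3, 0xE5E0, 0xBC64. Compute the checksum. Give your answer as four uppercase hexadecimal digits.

One's-complement addition (fold any carry out of bit 15 back into bit 0):
  0xB0E9 + 0x4D88 = 0x0FE71
  0xFE71 + 0x108C = 0x10EFD → wrap carry → 0x0EFE
  0x0EFE + 0x06F3 = 0x015F1
  0x15F1 + 0xE5E0 = 0x0FBD1
  0xFBD1 + 0xBC64 = 0x1B835 → wrap carry → 0xB836
One's-complement sum = 0xB836.
Checksum = ~0xB836 & 0xFFFF = 0x47C9.

47C9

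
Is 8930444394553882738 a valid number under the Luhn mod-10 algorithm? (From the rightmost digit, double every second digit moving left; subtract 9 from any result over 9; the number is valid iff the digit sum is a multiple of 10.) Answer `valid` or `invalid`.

invalid

From the right, keep odd positions and double even positions (subtract 9 from any doubled value over 9):
  doubled (positions 2,4,...): 6 4 7 1 8 6 8 0 9 → sum 49
  kept (positions 1,3,...): 8 7 8 3 5 9 4 4 3 8 → sum 59
Total = 108.
108 mod 10 = 8, so the number is invalid.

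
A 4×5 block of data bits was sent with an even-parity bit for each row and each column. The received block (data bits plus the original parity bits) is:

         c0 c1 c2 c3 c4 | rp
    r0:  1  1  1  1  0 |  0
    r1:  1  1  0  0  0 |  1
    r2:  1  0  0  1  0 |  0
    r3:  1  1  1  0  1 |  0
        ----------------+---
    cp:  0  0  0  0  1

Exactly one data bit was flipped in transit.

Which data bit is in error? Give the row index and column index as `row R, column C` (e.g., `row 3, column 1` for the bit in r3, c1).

row 1, column 1

Recompute each row's even parity and compare to rp:
  r0: data parity 0, sent rp 0 → ok
  r1: data parity 0, sent rp 1 → mismatch
  r2: data parity 0, sent rp 0 → ok
  r3: data parity 0, sent rp 0 → ok
Recompute each column's even parity and compare to cp:
  c0: data parity 0, sent cp 0 → ok
  c1: data parity 1, sent cp 0 → mismatch
  c2: data parity 0, sent cp 0 → ok
  c3: data parity 0, sent cp 0 → ok
  c4: data parity 1, sent cp 1 → ok
Exactly one row (r1) and one column (c1) fail → the flipped bit is at their intersection.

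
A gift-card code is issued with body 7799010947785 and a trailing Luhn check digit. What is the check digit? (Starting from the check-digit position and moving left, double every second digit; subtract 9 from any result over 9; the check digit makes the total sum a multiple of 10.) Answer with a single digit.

Partial digits right→left: 5 8 7 7 4 9 0 1 0 9 9 7 7
Double every second digit counting from the check-digit position (so the 1st, 3rd, 5th, ... of the partial from the right).
  doubled (with −9 where >9): 1 5 8 0 0 9 5 → sum 28
  kept as-is: 8 7 9 1 9 7 → sum 41
Total = 28 + 41 = 69.
Check digit = (10 − (69 mod 10)) mod 10 = 1.

1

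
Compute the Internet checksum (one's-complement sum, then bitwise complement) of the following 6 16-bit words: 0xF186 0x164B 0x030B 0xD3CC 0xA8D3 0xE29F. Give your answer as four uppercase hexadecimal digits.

95E2

One's-complement addition (fold any carry out of bit 15 back into bit 0):
  0xF186 + 0x164B = 0x107D1 → wrap carry → 0x07D2
  0x07D2 + 0x030B = 0x00ADD
  0x0ADD + 0xD3CC = 0x0DEA9
  0xDEA9 + 0xA8D3 = 0x1877C → wrap carry → 0x877D
  0x877D + 0xE29F = 0x16A1C → wrap carry → 0x6A1D
One's-complement sum = 0x6A1D.
Checksum = ~0x6A1D & 0xFFFF = 0x95E2.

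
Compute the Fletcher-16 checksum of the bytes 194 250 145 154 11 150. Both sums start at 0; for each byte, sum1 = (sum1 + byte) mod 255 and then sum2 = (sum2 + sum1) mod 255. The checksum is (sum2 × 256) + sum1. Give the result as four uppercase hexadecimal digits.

3A8B

Running sums (mod 255):
  after byte 0 (194): sum1=194, sum2=194
  after byte 1 (250): sum1=189, sum2=128
  after byte 2 (145): sum1=79, sum2=207
  after byte 3 (154): sum1=233, sum2=185
  after byte 4 (11): sum1=244, sum2=174
  after byte 5 (150): sum1=139, sum2=58
Checksum = sum2·256 + sum1 = 58·256 + 139 = 14987 = 0x3A8B.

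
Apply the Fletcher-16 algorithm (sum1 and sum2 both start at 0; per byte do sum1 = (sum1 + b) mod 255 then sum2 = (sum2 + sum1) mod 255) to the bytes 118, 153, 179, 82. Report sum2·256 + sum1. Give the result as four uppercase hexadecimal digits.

Running sums (mod 255):
  after byte 0 (118): sum1=118, sum2=118
  after byte 1 (153): sum1=16, sum2=134
  after byte 2 (179): sum1=195, sum2=74
  after byte 3 (82): sum1=22, sum2=96
Checksum = sum2·256 + sum1 = 96·256 + 22 = 24598 = 0x6016.

6016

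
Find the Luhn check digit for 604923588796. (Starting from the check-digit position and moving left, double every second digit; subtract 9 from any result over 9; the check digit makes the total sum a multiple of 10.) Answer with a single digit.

6

Partial digits right→left: 6 9 7 8 8 5 3 2 9 4 0 6
Double every second digit counting from the check-digit position (so the 1st, 3rd, 5th, ... of the partial from the right).
  doubled (with −9 where >9): 3 5 7 6 9 0 → sum 30
  kept as-is: 9 8 5 2 4 6 → sum 34
Total = 30 + 34 = 64.
Check digit = (10 − (64 mod 10)) mod 10 = 6.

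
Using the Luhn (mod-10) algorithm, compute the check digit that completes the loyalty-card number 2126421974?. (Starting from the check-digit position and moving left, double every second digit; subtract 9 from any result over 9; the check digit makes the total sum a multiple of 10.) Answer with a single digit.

Partial digits right→left: 4 7 9 1 2 4 6 2 1 2
Double every second digit counting from the check-digit position (so the 1st, 3rd, 5th, ... of the partial from the right).
  doubled (with −9 where >9): 8 9 4 3 2 → sum 26
  kept as-is: 7 1 4 2 2 → sum 16
Total = 26 + 16 = 42.
Check digit = (10 − (42 mod 10)) mod 10 = 8.

8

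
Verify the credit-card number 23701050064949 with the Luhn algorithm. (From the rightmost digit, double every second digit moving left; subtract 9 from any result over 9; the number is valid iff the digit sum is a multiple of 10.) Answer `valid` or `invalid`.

invalid

From the right, keep odd positions and double even positions (subtract 9 from any doubled value over 9):
  doubled (positions 2,4,...): 8 8 0 1 2 5 4 → sum 28
  kept (positions 1,3,...): 9 9 6 0 0 0 3 → sum 27
Total = 55.
55 mod 10 = 5, so the number is invalid.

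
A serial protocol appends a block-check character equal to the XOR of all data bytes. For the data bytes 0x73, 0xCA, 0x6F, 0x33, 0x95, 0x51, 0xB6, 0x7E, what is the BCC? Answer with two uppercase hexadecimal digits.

XOR the bytes together:
  start with 0x73
  0x73 ⊕ 0xCA = 0xB9
  0xB9 ⊕ 0x6F = 0xD6
  0xD6 ⊕ 0x33 = 0xE5
  0xE5 ⊕ 0x95 = 0x70
  0x70 ⊕ 0x51 = 0x21
  0x21 ⊕ 0xB6 = 0x97
  0x97 ⊕ 0x7E = 0xE9

E9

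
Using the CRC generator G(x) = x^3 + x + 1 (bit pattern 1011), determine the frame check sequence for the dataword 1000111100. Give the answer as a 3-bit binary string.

110

Append 3 zeros: 1000111100000. Divide by 1011 (XOR where the leading bit is 1):
  pos 0: 1000 XOR 1011 = 0011
  pos 2: 1111 XOR 1011 = 0100
  pos 3: 1001 XOR 1011 = 0010
  pos 5: 1010 XOR 1011 = 0001
  pos 8: 1000 XOR 1011 = 0011
Remainder (last 3 bits) = 110. This is the CRC / FCS.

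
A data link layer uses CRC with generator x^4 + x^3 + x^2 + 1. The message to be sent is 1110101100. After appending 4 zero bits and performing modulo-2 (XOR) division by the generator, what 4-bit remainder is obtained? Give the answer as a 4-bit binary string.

1111

Append 4 zeros: 11101011000000. Divide by 11101 (XOR where the leading bit is 1):
  pos 0: 11101 XOR 11101 = 00000
  pos 6: 11000 XOR 11101 = 00101
  pos 8: 10100 XOR 11101 = 01001
  pos 9: 10010 XOR 11101 = 01111
Remainder (last 4 bits) = 1111. This is the CRC / FCS.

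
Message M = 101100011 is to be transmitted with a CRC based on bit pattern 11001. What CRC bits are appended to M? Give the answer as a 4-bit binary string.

1110

Append 4 zeros: 1011000110000. Divide by 11001 (XOR where the leading bit is 1):
  pos 0: 10110 XOR 11001 = 01111
  pos 1: 11110 XOR 11001 = 00111
  pos 3: 11101 XOR 11001 = 00100
  pos 5: 10010 XOR 11001 = 01011
  pos 6: 10110 XOR 11001 = 01111
  pos 7: 11110 XOR 11001 = 00111
Remainder (last 4 bits) = 1110. This is the CRC / FCS.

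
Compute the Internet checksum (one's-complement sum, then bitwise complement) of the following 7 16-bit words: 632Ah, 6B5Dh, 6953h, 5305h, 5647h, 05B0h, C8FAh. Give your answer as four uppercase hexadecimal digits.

One's-complement addition (fold any carry out of bit 15 back into bit 0):
  0x632A + 0x6B5D = 0x0CE87
  0xCE87 + 0x6953 = 0x137DA → wrap carry → 0x37DB
  0x37DB + 0x5305 = 0x08AE0
  0x8AE0 + 0x5647 = 0x0E127
  0xE127 + 0x05B0 = 0x0E6D7
  0xE6D7 + 0xC8FA = 0x1AFD1 → wrap carry → 0xAFD2
One's-complement sum = 0xAFD2.
Checksum = ~0xAFD2 & 0xFFFF = 0x502D.

502D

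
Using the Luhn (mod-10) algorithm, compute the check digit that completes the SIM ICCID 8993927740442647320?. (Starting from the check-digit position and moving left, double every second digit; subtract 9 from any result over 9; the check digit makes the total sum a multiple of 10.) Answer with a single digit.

6

Partial digits right→left: 0 2 3 7 4 6 2 4 4 0 4 7 7 2 9 3 9 9 8
Double every second digit counting from the check-digit position (so the 1st, 3rd, 5th, ... of the partial from the right).
  doubled (with −9 where >9): 0 6 8 4 8 8 5 9 9 7 → sum 64
  kept as-is: 2 7 6 4 0 7 2 3 9 → sum 40
Total = 64 + 40 = 104.
Check digit = (10 − (104 mod 10)) mod 10 = 6.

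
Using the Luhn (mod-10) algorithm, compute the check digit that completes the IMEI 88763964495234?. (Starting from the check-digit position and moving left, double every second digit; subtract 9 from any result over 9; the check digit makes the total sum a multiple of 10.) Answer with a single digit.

6

Partial digits right→left: 4 3 2 5 9 4 4 6 9 3 6 7 8 8
Double every second digit counting from the check-digit position (so the 1st, 3rd, 5th, ... of the partial from the right).
  doubled (with −9 where >9): 8 4 9 8 9 3 7 → sum 48
  kept as-is: 3 5 4 6 3 7 8 → sum 36
Total = 48 + 36 = 84.
Check digit = (10 − (84 mod 10)) mod 10 = 6.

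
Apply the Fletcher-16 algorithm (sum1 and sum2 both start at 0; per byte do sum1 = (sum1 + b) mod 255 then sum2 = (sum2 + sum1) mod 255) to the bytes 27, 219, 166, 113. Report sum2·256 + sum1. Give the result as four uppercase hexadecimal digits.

Running sums (mod 255):
  after byte 0 (27): sum1=27, sum2=27
  after byte 1 (219): sum1=246, sum2=18
  after byte 2 (166): sum1=157, sum2=175
  after byte 3 (113): sum1=15, sum2=190
Checksum = sum2·256 + sum1 = 190·256 + 15 = 48655 = 0xBE0F.

BE0F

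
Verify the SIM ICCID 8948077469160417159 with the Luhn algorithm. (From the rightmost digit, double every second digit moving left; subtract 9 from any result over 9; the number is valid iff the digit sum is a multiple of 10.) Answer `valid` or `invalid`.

invalid

From the right, keep odd positions and double even positions (subtract 9 from any doubled value over 9):
  doubled (positions 2,4,...): 1 5 8 3 9 8 5 7 9 → sum 55
  kept (positions 1,3,...): 9 1 1 0 1 6 7 0 4 8 → sum 37
Total = 92.
92 mod 10 = 2, so the number is invalid.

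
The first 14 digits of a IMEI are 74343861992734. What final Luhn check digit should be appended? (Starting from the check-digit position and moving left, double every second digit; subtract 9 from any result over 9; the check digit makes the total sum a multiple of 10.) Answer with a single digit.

Partial digits right→left: 4 3 7 2 9 9 1 6 8 3 4 3 4 7
Double every second digit counting from the check-digit position (so the 1st, 3rd, 5th, ... of the partial from the right).
  doubled (with −9 where >9): 8 5 9 2 7 8 8 → sum 47
  kept as-is: 3 2 9 6 3 3 7 → sum 33
Total = 47 + 33 = 80.
Check digit = (10 − (80 mod 10)) mod 10 = 0.

0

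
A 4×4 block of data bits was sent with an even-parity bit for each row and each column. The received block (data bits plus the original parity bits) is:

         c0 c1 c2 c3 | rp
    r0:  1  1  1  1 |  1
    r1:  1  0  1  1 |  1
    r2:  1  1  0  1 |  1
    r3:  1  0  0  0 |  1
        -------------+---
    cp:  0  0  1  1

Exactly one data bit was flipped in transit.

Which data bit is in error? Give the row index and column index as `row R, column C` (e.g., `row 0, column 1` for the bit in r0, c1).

row 0, column 2

Recompute each row's even parity and compare to rp:
  r0: data parity 0, sent rp 1 → mismatch
  r1: data parity 1, sent rp 1 → ok
  r2: data parity 1, sent rp 1 → ok
  r3: data parity 1, sent rp 1 → ok
Recompute each column's even parity and compare to cp:
  c0: data parity 0, sent cp 0 → ok
  c1: data parity 0, sent cp 0 → ok
  c2: data parity 0, sent cp 1 → mismatch
  c3: data parity 1, sent cp 1 → ok
Exactly one row (r0) and one column (c2) fail → the flipped bit is at their intersection.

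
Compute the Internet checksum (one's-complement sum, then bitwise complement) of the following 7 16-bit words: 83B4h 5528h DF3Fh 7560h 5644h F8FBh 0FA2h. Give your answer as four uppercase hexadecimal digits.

One's-complement addition (fold any carry out of bit 15 back into bit 0):
  0x83B4 + 0x5528 = 0x0D8DC
  0xD8DC + 0xDF3F = 0x1B81B → wrap carry → 0xB81C
  0xB81C + 0x7560 = 0x12D7C → wrap carry → 0x2D7D
  0x2D7D + 0x5644 = 0x083C1
  0x83C1 + 0xF8FB = 0x17CBC → wrap carry → 0x7CBD
  0x7CBD + 0x0FA2 = 0x08C5F
One's-complement sum = 0x8C5F.
Checksum = ~0x8C5F & 0xFFFF = 0x73A0.

73A0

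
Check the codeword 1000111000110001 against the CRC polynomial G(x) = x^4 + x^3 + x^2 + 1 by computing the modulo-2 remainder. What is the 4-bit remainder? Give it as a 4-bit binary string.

1000

Modulo-2 division of 1000111000110001 by 11101:
  pos 0: 10001 XOR 11101 = 01100
  pos 1: 11001 XOR 11101 = 00100
  pos 3: 10010 XOR 11101 = 01111
  pos 4: 11110 XOR 11101 = 00011
  pos 7: 11011 XOR 11101 = 00110
  pos 9: 11000 XOR 11101 = 00101
  pos 11: 10101 XOR 11101 = 01000
Remainder = 1000 (nonzero — an error is detected).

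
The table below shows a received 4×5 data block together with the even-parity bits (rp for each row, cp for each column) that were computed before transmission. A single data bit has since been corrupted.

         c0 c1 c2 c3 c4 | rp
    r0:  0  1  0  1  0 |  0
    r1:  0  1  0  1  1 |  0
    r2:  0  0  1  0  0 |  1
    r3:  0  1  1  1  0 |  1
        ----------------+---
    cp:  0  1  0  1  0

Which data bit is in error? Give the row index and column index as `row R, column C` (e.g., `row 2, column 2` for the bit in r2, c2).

row 1, column 4

Recompute each row's even parity and compare to rp:
  r0: data parity 0, sent rp 0 → ok
  r1: data parity 1, sent rp 0 → mismatch
  r2: data parity 1, sent rp 1 → ok
  r3: data parity 1, sent rp 1 → ok
Recompute each column's even parity and compare to cp:
  c0: data parity 0, sent cp 0 → ok
  c1: data parity 1, sent cp 1 → ok
  c2: data parity 0, sent cp 0 → ok
  c3: data parity 1, sent cp 1 → ok
  c4: data parity 1, sent cp 0 → mismatch
Exactly one row (r1) and one column (c4) fail → the flipped bit is at their intersection.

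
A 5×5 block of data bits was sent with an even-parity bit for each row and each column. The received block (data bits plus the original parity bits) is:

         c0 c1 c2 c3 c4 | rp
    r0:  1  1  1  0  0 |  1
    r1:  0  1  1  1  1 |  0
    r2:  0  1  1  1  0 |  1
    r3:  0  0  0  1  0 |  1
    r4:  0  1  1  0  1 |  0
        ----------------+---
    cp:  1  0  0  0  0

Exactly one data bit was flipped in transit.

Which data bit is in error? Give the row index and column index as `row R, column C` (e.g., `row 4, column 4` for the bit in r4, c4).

row 4, column 3

Recompute each row's even parity and compare to rp:
  r0: data parity 1, sent rp 1 → ok
  r1: data parity 0, sent rp 0 → ok
  r2: data parity 1, sent rp 1 → ok
  r3: data parity 1, sent rp 1 → ok
  r4: data parity 1, sent rp 0 → mismatch
Recompute each column's even parity and compare to cp:
  c0: data parity 1, sent cp 1 → ok
  c1: data parity 0, sent cp 0 → ok
  c2: data parity 0, sent cp 0 → ok
  c3: data parity 1, sent cp 0 → mismatch
  c4: data parity 0, sent cp 0 → ok
Exactly one row (r4) and one column (c3) fail → the flipped bit is at their intersection.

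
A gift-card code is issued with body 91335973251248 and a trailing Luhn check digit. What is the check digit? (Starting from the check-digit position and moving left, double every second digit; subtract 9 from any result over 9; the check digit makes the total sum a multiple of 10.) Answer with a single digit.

Partial digits right→left: 8 4 2 1 5 2 3 7 9 5 3 3 1 9
Double every second digit counting from the check-digit position (so the 1st, 3rd, 5th, ... of the partial from the right).
  doubled (with −9 where >9): 7 4 1 6 9 6 2 → sum 35
  kept as-is: 4 1 2 7 5 3 9 → sum 31
Total = 35 + 31 = 66.
Check digit = (10 − (66 mod 10)) mod 10 = 4.

4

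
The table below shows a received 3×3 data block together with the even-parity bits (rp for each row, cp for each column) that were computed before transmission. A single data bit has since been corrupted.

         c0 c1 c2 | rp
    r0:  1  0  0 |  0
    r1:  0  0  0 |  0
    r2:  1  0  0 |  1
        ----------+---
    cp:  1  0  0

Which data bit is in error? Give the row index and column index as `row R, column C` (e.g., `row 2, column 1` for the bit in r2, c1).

row 0, column 0

Recompute each row's even parity and compare to rp:
  r0: data parity 1, sent rp 0 → mismatch
  r1: data parity 0, sent rp 0 → ok
  r2: data parity 1, sent rp 1 → ok
Recompute each column's even parity and compare to cp:
  c0: data parity 0, sent cp 1 → mismatch
  c1: data parity 0, sent cp 0 → ok
  c2: data parity 0, sent cp 0 → ok
Exactly one row (r0) and one column (c0) fail → the flipped bit is at their intersection.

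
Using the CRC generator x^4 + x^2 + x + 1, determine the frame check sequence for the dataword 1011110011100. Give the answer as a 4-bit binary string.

Append 4 zeros: 10111100111000000. Divide by 10111 (XOR where the leading bit is 1):
  pos 0: 10111 XOR 10111 = 00000
  pos 5: 10011 XOR 10111 = 00100
  pos 7: 10010 XOR 10111 = 00101
  pos 9: 10100 XOR 10111 = 00011
  pos 12: 11000 XOR 10111 = 01111
Remainder (last 4 bits) = 1111. This is the CRC / FCS.

1111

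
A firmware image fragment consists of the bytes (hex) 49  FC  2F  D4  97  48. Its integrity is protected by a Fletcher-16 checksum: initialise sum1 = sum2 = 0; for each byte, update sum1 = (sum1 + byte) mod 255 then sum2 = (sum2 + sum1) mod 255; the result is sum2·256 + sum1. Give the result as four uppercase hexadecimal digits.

5B2A

Running sums (mod 255):
  after byte 0 (49): sum1=73, sum2=73
  after byte 1 (FC): sum1=70, sum2=143
  after byte 2 (2F): sum1=117, sum2=5
  after byte 3 (D4): sum1=74, sum2=79
  after byte 4 (97): sum1=225, sum2=49
  after byte 5 (48): sum1=42, sum2=91
Checksum = sum2·256 + sum1 = 91·256 + 42 = 23338 = 0x5B2A.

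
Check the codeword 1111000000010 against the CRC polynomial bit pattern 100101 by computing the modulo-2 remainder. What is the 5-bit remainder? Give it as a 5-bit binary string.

00000

Modulo-2 division of 1111000000010 by 100101:
  pos 0: 111100 XOR 100101 = 011001
  pos 1: 110010 XOR 100101 = 010111
  pos 2: 101110 XOR 100101 = 001011
  pos 4: 101100 XOR 100101 = 001001
  pos 6: 100101 XOR 100101 = 000000
Remainder = 00000 (zero — the frame passes the CRC check).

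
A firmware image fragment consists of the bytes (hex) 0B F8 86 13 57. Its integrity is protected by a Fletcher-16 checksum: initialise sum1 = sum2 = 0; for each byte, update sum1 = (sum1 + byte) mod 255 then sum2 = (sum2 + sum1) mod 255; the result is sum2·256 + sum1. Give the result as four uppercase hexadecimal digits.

2CF4

Running sums (mod 255):
  after byte 0 (0B): sum1=11, sum2=11
  after byte 1 (F8): sum1=4, sum2=15
  after byte 2 (86): sum1=138, sum2=153
  after byte 3 (13): sum1=157, sum2=55
  after byte 4 (57): sum1=244, sum2=44
Checksum = sum2·256 + sum1 = 44·256 + 244 = 11508 = 0x2CF4.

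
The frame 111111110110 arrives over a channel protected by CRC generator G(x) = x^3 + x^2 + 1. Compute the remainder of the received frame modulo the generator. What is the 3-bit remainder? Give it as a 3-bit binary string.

Modulo-2 division of 111111110110 by 1101:
  pos 0: 1111 XOR 1101 = 0010
  pos 2: 1011 XOR 1101 = 0110
  pos 3: 1101 XOR 1101 = 0000
  pos 7: 1011 XOR 1101 = 0110
  pos 8: 1100 XOR 1101 = 0001
Remainder = 001 (nonzero — an error is detected).

001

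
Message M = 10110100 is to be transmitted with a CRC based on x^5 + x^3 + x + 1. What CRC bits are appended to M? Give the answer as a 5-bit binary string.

10010

Append 5 zeros: 1011010000000. Divide by 101011 (XOR where the leading bit is 1):
  pos 0: 101101 XOR 101011 = 000110
  pos 3: 110000 XOR 101011 = 011011
  pos 4: 110110 XOR 101011 = 011101
  pos 5: 111010 XOR 101011 = 010001
  pos 6: 100010 XOR 101011 = 001001
Remainder (last 5 bits) = 10010. This is the CRC / FCS.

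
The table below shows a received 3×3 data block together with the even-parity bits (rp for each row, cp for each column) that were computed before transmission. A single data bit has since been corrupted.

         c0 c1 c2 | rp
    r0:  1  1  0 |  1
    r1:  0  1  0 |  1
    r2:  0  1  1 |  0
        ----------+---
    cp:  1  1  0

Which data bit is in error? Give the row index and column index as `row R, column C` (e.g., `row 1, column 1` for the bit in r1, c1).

row 0, column 2

Recompute each row's even parity and compare to rp:
  r0: data parity 0, sent rp 1 → mismatch
  r1: data parity 1, sent rp 1 → ok
  r2: data parity 0, sent rp 0 → ok
Recompute each column's even parity and compare to cp:
  c0: data parity 1, sent cp 1 → ok
  c1: data parity 1, sent cp 1 → ok
  c2: data parity 1, sent cp 0 → mismatch
Exactly one row (r0) and one column (c2) fail → the flipped bit is at their intersection.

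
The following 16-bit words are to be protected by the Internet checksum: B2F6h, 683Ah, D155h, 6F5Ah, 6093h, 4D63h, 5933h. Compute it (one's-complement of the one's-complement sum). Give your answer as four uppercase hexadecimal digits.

One's-complement addition (fold any carry out of bit 15 back into bit 0):
  0xB2F6 + 0x683A = 0x11B30 → wrap carry → 0x1B31
  0x1B31 + 0xD155 = 0x0EC86
  0xEC86 + 0x6F5A = 0x15BE0 → wrap carry → 0x5BE1
  0x5BE1 + 0x6093 = 0x0BC74
  0xBC74 + 0x4D63 = 0x109D7 → wrap carry → 0x09D8
  0x09D8 + 0x5933 = 0x0630B
One's-complement sum = 0x630B.
Checksum = ~0x630B & 0xFFFF = 0x9CF4.

9CF4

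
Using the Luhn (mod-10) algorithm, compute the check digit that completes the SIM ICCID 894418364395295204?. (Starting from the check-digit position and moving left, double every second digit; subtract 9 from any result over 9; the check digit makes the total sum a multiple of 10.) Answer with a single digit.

Partial digits right→left: 4 0 2 5 9 2 5 9 3 4 6 3 8 1 4 4 9 8
Double every second digit counting from the check-digit position (so the 1st, 3rd, 5th, ... of the partial from the right).
  doubled (with −9 where >9): 8 4 9 1 6 3 7 8 9 → sum 55
  kept as-is: 0 5 2 9 4 3 1 4 8 → sum 36
Total = 55 + 36 = 91.
Check digit = (10 − (91 mod 10)) mod 10 = 9.

9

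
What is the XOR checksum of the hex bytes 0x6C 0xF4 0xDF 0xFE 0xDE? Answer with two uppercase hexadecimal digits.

67

XOR the bytes together:
  start with 0x6C
  0x6C ⊕ 0xF4 = 0x98
  0x98 ⊕ 0xDF = 0x47
  0x47 ⊕ 0xFE = 0xB9
  0xB9 ⊕ 0xDE = 0x67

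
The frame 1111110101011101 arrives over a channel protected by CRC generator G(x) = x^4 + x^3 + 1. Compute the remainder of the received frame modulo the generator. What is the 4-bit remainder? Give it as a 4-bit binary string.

1010

Modulo-2 division of 1111110101011101 by 11001:
  pos 0: 11111 XOR 11001 = 00110
  pos 2: 11010 XOR 11001 = 00011
  pos 5: 11101 XOR 11001 = 00100
  pos 7: 10001 XOR 11001 = 01000
  pos 8: 10001 XOR 11001 = 01000
  pos 9: 10001 XOR 11001 = 01000
  pos 10: 10000 XOR 11001 = 01001
  pos 11: 10011 XOR 11001 = 01010
Remainder = 1010 (nonzero — an error is detected).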